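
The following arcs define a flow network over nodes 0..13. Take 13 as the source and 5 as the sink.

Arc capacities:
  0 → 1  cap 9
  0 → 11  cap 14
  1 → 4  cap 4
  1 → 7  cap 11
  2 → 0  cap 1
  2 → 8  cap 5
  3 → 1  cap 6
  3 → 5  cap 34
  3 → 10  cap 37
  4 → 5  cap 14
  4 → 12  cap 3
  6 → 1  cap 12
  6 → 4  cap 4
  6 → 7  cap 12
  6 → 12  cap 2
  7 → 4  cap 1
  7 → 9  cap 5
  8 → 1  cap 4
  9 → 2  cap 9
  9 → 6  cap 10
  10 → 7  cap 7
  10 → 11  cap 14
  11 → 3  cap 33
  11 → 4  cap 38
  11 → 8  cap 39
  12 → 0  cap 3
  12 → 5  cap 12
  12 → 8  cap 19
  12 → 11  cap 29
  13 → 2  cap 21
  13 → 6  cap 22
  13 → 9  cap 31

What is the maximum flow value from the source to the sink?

augment #1: 13→6→4→5 bottleneck 4, total now 4
augment #2: 13→6→12→5 bottleneck 2, total now 6
augment #3: 13→6→1→4→5 bottleneck 4, total now 10
augment #4: 13→6→7→4→5 bottleneck 1, total now 11
augment #5: 13→2→0→11→3→5 bottleneck 1, total now 12

Maximum flow value: 12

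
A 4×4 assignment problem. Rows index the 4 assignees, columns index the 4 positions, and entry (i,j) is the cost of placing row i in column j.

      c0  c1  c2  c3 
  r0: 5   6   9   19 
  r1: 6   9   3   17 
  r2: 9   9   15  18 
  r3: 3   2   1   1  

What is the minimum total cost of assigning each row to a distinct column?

optimal assignment: row0→col0 (cost 5), row1→col2 (cost 3), row2→col1 (cost 9), row3→col3 (cost 1)
total = 5 + 3 + 9 + 1 = 18

Minimum assignment cost: 18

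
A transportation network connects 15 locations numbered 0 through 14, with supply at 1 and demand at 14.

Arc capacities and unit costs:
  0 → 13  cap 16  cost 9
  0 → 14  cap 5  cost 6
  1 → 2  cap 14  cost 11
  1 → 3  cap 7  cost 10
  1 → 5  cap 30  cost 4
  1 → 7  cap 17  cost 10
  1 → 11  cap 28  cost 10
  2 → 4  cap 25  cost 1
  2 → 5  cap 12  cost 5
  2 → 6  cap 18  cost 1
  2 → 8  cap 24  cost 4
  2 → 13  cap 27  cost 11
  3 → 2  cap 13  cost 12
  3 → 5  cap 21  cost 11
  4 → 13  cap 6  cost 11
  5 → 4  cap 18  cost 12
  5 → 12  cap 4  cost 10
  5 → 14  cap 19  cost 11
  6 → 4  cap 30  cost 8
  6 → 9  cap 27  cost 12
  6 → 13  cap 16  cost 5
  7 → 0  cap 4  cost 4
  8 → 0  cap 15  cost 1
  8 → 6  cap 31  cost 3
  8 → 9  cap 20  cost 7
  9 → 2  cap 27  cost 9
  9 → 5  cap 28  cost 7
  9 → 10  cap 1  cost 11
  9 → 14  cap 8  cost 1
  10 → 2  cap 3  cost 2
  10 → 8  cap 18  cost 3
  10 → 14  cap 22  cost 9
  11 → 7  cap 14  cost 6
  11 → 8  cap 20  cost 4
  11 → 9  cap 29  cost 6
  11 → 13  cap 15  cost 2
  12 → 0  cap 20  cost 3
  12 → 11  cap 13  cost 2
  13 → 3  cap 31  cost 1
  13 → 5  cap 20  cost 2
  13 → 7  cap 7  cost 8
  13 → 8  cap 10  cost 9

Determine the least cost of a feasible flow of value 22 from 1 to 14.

Minimum cost for 22 units: 336

shortest-cost path #1: 1→5→14 push 19 @ unit cost 15 (adds 285)
shortest-cost path #2: 1→11→9→14 push 3 @ unit cost 17 (adds 51)
total cost = 336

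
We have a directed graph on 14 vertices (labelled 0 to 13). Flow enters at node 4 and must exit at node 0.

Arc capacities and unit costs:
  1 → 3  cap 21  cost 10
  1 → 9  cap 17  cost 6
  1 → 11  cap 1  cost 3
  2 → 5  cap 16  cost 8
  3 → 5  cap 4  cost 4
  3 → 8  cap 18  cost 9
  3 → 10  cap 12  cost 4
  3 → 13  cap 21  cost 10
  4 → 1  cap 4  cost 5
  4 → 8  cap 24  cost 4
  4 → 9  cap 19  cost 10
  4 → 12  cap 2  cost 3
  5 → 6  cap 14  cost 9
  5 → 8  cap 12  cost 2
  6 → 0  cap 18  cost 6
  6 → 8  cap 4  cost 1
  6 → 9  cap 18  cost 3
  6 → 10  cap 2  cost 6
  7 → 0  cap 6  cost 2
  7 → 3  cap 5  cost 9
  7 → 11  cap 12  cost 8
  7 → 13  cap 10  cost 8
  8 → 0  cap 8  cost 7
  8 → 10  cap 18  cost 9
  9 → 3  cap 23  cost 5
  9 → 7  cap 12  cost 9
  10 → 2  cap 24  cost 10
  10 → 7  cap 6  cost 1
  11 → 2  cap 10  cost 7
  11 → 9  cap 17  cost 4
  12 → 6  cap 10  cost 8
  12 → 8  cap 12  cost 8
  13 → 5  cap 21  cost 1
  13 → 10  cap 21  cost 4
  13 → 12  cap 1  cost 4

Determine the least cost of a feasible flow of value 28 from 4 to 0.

shortest-cost path #1: 4→8→0 push 8 @ unit cost 11 (adds 88)
shortest-cost path #2: 4→8→10→7→0 push 6 @ unit cost 16 (adds 96)
shortest-cost path #3: 4→12→6→0 push 2 @ unit cost 17 (adds 34)
shortest-cost path #4: 4→9→3→5→6→0 push 4 @ unit cost 34 (adds 136)
shortest-cost path #5: 4→1→11→2→5→6→0 push 1 @ unit cost 38 (adds 38)
shortest-cost path #6: 4→9→3→13→5→6→0 push 7 @ unit cost 41 (adds 287)
total cost = 679

Minimum cost for 28 units: 679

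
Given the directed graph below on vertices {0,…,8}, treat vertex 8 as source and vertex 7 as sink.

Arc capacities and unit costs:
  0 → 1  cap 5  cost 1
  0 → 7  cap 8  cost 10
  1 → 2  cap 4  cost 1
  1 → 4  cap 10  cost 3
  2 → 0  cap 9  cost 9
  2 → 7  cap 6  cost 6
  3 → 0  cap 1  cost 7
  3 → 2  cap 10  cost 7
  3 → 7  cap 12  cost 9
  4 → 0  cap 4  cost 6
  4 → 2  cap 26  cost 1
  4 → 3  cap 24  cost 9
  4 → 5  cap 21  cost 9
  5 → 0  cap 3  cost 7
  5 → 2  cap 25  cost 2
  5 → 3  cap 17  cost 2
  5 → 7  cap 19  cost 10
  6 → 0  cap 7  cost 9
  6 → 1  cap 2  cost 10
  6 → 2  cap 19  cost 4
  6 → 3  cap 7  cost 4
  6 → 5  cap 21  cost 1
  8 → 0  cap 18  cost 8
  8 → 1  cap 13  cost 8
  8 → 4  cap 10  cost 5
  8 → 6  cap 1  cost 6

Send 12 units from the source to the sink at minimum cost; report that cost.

shortest-cost path #1: 8→4→2→7 push 6 @ unit cost 12 (adds 72)
shortest-cost path #2: 8→6→5→7 push 1 @ unit cost 17 (adds 17)
shortest-cost path #3: 8→0→7 push 5 @ unit cost 18 (adds 90)
total cost = 179

Minimum cost for 12 units: 179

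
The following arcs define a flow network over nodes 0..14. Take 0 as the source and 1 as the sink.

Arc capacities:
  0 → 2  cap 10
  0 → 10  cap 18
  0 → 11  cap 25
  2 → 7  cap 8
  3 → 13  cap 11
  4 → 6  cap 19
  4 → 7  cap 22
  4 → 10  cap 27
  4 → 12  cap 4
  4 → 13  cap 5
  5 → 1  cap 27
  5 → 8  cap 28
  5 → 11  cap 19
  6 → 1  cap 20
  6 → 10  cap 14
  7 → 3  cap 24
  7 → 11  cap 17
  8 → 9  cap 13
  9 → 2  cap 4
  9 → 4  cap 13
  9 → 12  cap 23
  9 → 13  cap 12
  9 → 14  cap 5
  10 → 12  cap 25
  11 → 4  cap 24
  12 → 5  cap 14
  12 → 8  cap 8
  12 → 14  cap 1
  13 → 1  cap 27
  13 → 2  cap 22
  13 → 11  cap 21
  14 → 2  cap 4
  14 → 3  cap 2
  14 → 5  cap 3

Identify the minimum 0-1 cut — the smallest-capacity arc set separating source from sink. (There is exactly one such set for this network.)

augment #1: 0→10→12→5→1 push 14
augment #2: 0→11→4→6→1 push 19
augment #3: 0→11→4→13→1 push 5
augment #4: 0→2→7→3→13→1 push 8
augment #5: 0→10→12→14→5→1 push 1
augment #6: 0→10→12→8→9→13→1 push 3
max flow = 50; residual-reachable set from 0 gives S-side
cut edges (S→T): {(0,10), (2,7), (11,4)} total cap 50

Min-cut arcs: {(0,10), (2,7), (11,4)} (total capacity 50)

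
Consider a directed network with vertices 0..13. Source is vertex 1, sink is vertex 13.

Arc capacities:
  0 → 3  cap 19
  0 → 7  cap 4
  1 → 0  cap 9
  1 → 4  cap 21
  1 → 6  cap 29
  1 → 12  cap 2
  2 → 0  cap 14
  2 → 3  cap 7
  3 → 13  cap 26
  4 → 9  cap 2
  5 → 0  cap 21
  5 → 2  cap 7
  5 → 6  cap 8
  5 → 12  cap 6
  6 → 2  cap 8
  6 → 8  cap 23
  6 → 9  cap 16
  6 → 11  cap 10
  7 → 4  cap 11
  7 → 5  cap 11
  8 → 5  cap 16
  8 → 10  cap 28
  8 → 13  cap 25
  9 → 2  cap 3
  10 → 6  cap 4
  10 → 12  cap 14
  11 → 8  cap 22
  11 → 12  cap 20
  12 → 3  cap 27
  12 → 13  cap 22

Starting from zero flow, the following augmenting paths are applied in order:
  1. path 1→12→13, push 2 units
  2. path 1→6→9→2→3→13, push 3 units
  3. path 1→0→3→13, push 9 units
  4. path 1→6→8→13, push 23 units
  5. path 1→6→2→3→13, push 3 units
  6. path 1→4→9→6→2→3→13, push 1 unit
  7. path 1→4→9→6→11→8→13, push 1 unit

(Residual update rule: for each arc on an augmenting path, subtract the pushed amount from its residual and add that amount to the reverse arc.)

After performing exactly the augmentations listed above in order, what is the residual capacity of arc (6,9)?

Residual capacity of (6,9): 15

after path 1 (1→12→13, push 2): res(6,9)=16
after path 2 (1→6→9→2→3→13, push 3): res(6,9)=13
after path 3 (1→0→3→13, push 9): res(6,9)=13
after path 4 (1→6→8→13, push 23): res(6,9)=13
after path 5 (1→6→2→3→13, push 3): res(6,9)=13
after path 6 (1→4→9→6→2→3→13, push 1): res(6,9)=14
after path 7 (1→4→9→6→11→8→13, push 1): res(6,9)=15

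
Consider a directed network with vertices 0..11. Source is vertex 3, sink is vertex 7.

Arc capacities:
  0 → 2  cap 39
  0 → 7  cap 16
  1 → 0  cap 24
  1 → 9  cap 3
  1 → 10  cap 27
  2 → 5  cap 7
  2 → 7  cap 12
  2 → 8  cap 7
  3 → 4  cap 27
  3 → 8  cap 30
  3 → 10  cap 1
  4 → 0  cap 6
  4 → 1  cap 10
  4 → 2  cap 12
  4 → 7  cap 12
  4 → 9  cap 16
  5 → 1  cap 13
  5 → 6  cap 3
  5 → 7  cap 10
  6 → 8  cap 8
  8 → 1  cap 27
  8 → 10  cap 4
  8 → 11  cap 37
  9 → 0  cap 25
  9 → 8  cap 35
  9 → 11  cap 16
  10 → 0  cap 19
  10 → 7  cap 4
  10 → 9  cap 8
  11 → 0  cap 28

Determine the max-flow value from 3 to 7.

Maximum flow value: 51

augment #1: 3→4→7 bottleneck 12, total now 12
augment #2: 3→10→7 bottleneck 1, total now 13
augment #3: 3→4→0→7 bottleneck 6, total now 19
augment #4: 3→4→2→7 bottleneck 9, total now 28
augment #5: 3→8→10→7 bottleneck 3, total now 31
augment #6: 3→8→1→0→7 bottleneck 10, total now 41
augment #7: 3→8→1→0→2→7 bottleneck 3, total now 44
augment #8: 3→8→1→0→2→5→7 bottleneck 7, total now 51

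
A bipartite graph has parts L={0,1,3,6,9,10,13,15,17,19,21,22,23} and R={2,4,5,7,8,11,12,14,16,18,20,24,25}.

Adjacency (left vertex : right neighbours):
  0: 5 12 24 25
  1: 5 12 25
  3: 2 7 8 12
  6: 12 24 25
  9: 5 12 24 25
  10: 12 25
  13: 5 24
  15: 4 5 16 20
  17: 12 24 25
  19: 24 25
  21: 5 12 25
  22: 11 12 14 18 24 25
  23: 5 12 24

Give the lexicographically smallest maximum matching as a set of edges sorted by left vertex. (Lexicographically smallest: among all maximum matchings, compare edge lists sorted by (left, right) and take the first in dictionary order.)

|M| = 7 (so the lex-smallest maximum matching has 7 edges)
process left vertices in ascending order; for each, take the smallest-labelled available neighbour that still permits 7 edges overall, or leave it unmatched if none does
lex-smallest matching: {0-5, 1-12, 3-2, 6-24, 9-25, 15-4, 22-11}

Lex-smallest maximum matching: {(0,5), (1,12), (3,2), (6,24), (9,25), (15,4), (22,11)}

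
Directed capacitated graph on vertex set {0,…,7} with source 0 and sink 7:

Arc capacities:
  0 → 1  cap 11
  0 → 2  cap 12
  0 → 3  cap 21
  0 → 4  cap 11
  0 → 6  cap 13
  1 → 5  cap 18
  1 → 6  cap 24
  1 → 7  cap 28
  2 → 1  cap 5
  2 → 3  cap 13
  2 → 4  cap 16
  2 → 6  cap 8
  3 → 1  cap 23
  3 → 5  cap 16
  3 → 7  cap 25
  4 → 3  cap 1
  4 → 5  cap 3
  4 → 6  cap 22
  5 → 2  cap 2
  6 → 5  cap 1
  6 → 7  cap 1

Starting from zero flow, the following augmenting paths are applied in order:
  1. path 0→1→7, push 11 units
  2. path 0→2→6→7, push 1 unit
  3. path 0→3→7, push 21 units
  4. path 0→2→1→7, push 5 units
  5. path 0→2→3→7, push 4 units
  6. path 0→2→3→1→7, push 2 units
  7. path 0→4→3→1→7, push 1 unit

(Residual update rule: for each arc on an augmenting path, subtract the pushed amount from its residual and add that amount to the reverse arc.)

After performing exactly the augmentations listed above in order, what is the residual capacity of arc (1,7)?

after path 1 (0→1→7, push 11): res(1,7)=17
after path 2 (0→2→6→7, push 1): res(1,7)=17
after path 3 (0→3→7, push 21): res(1,7)=17
after path 4 (0→2→1→7, push 5): res(1,7)=12
after path 5 (0→2→3→7, push 4): res(1,7)=12
after path 6 (0→2→3→1→7, push 2): res(1,7)=10
after path 7 (0→4→3→1→7, push 1): res(1,7)=9

Residual capacity of (1,7): 9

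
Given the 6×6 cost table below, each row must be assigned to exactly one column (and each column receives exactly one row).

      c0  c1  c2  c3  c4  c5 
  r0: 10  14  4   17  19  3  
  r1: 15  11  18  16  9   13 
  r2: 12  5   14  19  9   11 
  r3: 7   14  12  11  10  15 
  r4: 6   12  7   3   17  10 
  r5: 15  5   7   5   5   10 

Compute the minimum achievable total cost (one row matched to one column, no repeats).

optimal assignment: row0→col5 (cost 3), row1→col4 (cost 9), row2→col1 (cost 5), row3→col0 (cost 7), row4→col3 (cost 3), row5→col2 (cost 7)
total = 3 + 9 + 5 + 7 + 3 + 7 = 34

Minimum assignment cost: 34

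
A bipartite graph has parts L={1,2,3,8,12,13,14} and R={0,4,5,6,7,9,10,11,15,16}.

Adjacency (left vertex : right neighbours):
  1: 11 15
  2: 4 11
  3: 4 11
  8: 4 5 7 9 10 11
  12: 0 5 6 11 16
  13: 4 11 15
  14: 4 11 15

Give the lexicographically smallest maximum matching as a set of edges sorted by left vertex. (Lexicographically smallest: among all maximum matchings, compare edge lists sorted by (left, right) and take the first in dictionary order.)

Lex-smallest maximum matching: {(1,11), (2,4), (8,5), (12,0), (13,15)}

|M| = 5 (so the lex-smallest maximum matching has 5 edges)
process left vertices in ascending order; for each, take the smallest-labelled available neighbour that still permits 5 edges overall, or leave it unmatched if none does
lex-smallest matching: {1-11, 2-4, 8-5, 12-0, 13-15}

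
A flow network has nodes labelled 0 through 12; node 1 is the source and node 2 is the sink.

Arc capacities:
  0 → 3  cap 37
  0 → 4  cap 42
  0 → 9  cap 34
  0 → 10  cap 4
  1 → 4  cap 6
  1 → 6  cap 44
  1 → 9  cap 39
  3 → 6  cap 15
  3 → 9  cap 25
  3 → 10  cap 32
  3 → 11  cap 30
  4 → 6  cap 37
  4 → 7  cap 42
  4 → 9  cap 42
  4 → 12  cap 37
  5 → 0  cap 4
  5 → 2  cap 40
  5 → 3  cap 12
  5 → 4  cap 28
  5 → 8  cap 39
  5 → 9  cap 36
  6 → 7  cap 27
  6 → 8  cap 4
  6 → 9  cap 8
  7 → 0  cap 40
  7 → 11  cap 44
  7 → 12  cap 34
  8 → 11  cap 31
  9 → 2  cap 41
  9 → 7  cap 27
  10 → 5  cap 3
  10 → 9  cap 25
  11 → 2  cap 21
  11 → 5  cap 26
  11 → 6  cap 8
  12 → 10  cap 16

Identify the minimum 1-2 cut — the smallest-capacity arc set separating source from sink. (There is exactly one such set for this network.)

augment #1: 1→9→2 push 39
augment #2: 1→4→9→2 push 2
augment #3: 1→4→7→11→2 push 4
augment #4: 1→6→7→11→2 push 17
augment #5: 1→6→7→11→5→2 push 10
augment #6: 1→6→8→11→5→2 push 4
augment #7: 1→6→9→7→11→5→2 push 8
max flow = 84; residual-reachable set from 1 gives S-side
cut edges (S→T): {(1,4), (1,9), (6,7), (6,8), (6,9)} total cap 84

Min-cut arcs: {(1,4), (1,9), (6,7), (6,8), (6,9)} (total capacity 84)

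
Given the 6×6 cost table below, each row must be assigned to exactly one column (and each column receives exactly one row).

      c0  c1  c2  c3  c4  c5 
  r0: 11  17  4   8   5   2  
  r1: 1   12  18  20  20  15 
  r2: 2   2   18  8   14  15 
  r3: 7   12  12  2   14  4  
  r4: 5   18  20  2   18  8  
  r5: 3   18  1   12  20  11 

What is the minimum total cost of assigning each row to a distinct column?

Minimum assignment cost: 15

optimal assignment: row0→col4 (cost 5), row1→col0 (cost 1), row2→col1 (cost 2), row3→col5 (cost 4), row4→col3 (cost 2), row5→col2 (cost 1)
total = 5 + 1 + 2 + 4 + 2 + 1 = 15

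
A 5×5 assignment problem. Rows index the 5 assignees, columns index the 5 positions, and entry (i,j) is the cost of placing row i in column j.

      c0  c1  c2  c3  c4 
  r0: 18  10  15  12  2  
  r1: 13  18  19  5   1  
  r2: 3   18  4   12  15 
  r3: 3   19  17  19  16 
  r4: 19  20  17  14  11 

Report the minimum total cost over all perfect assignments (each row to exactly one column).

Minimum assignment cost: 32

optimal assignment: row0→col1 (cost 10), row1→col4 (cost 1), row2→col2 (cost 4), row3→col0 (cost 3), row4→col3 (cost 14)
total = 10 + 1 + 4 + 3 + 14 = 32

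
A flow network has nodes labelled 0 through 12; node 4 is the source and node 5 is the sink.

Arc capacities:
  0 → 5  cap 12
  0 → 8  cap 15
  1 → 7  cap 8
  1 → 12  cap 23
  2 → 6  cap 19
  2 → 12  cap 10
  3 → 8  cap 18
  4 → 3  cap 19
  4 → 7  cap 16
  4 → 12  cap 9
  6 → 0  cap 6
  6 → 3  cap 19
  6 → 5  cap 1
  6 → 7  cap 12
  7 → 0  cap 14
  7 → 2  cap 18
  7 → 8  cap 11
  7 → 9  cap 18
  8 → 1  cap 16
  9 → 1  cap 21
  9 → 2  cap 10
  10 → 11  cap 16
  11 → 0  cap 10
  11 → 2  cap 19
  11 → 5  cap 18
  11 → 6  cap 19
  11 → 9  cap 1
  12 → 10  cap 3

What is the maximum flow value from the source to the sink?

Maximum flow value: 16

augment #1: 4→7→0→5 bottleneck 12, total now 12
augment #2: 4→7→2→6→5 bottleneck 1, total now 13
augment #3: 4→12→10→11→5 bottleneck 3, total now 16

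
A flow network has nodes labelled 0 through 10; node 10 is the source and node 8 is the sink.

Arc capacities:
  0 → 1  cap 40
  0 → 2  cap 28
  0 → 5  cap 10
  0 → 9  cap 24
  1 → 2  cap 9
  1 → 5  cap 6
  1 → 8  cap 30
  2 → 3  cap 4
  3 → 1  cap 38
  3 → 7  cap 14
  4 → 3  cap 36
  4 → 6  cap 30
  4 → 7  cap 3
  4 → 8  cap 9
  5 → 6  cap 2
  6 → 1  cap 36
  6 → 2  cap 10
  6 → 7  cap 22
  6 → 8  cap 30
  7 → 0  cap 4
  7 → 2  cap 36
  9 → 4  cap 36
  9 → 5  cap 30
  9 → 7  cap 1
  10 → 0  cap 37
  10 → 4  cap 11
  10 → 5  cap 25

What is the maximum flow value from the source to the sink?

augment #1: 10→4→8 bottleneck 9, total now 9
augment #2: 10→0→1→8 bottleneck 30, total now 39
augment #3: 10→4→6→8 bottleneck 2, total now 41
augment #4: 10→5→6→8 bottleneck 2, total now 43
augment #5: 10→0→9→4→6→8 bottleneck 7, total now 50

Maximum flow value: 50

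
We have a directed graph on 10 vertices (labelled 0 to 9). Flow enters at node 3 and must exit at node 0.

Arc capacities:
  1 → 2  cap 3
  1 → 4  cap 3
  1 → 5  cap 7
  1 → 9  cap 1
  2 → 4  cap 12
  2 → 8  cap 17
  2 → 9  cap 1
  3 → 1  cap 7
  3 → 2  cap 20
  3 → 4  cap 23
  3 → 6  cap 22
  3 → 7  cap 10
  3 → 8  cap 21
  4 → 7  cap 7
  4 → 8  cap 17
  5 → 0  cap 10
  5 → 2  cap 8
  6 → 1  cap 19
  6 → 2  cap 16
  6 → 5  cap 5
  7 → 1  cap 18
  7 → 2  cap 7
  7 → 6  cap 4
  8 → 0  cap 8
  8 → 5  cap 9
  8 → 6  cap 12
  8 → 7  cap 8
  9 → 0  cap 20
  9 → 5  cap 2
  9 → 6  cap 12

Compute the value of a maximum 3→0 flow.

augment #1: 3→8→0 bottleneck 8, total now 8
augment #2: 3→1→5→0 bottleneck 7, total now 15
augment #3: 3→2→9→0 bottleneck 1, total now 16
augment #4: 3→6→5→0 bottleneck 3, total now 19
augment #5: 3→6→1→9→0 bottleneck 1, total now 20

Maximum flow value: 20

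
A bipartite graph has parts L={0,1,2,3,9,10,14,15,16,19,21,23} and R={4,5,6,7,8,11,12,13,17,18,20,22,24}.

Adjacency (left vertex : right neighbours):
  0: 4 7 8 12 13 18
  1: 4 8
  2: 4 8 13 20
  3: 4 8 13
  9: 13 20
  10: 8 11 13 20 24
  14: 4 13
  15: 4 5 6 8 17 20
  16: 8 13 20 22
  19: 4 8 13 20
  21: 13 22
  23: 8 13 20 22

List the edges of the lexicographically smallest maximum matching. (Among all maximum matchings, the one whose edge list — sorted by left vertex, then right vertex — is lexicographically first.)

Lex-smallest maximum matching: {(0,7), (1,4), (2,8), (3,13), (9,20), (10,11), (15,5), (16,22)}

|M| = 8 (so the lex-smallest maximum matching has 8 edges)
process left vertices in ascending order; for each, take the smallest-labelled available neighbour that still permits 8 edges overall, or leave it unmatched if none does
lex-smallest matching: {0-7, 1-4, 2-8, 3-13, 9-20, 10-11, 15-5, 16-22}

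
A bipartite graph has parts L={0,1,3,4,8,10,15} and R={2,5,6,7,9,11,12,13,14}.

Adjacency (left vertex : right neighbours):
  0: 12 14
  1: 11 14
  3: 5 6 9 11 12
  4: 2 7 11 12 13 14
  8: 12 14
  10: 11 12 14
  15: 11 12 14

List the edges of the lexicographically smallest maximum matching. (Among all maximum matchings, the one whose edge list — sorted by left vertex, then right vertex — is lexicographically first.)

Lex-smallest maximum matching: {(0,12), (1,11), (3,5), (4,2), (8,14)}

|M| = 5 (so the lex-smallest maximum matching has 5 edges)
process left vertices in ascending order; for each, take the smallest-labelled available neighbour that still permits 5 edges overall, or leave it unmatched if none does
lex-smallest matching: {0-12, 1-11, 3-5, 4-2, 8-14}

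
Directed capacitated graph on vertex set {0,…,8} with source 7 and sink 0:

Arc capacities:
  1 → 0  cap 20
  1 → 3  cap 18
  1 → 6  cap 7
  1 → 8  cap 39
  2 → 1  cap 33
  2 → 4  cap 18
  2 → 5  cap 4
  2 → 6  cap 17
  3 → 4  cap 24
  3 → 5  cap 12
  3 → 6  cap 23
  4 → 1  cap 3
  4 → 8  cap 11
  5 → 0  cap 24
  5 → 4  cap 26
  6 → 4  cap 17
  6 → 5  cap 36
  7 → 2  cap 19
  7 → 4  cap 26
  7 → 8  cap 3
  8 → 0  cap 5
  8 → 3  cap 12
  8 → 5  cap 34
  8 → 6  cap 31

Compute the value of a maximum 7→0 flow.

Maximum flow value: 36

augment #1: 7→8→0 bottleneck 3, total now 3
augment #2: 7→2→1→0 bottleneck 19, total now 22
augment #3: 7→4→1→0 bottleneck 1, total now 23
augment #4: 7→4→8→0 bottleneck 2, total now 25
augment #5: 7→4→8→5→0 bottleneck 9, total now 34
augment #6: 7→4→1→2→5→0 bottleneck 2, total now 36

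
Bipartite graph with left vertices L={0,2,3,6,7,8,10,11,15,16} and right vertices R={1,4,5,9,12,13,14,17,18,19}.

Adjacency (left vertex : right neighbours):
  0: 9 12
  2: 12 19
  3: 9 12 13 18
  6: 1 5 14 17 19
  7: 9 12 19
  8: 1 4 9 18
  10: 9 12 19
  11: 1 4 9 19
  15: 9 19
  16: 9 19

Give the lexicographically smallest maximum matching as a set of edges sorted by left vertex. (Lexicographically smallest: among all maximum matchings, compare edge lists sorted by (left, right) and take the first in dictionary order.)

|M| = 7 (so the lex-smallest maximum matching has 7 edges)
process left vertices in ascending order; for each, take the smallest-labelled available neighbour that still permits 7 edges overall, or leave it unmatched if none does
lex-smallest matching: {0-9, 2-12, 3-13, 6-1, 7-19, 8-18, 11-4}

Lex-smallest maximum matching: {(0,9), (2,12), (3,13), (6,1), (7,19), (8,18), (11,4)}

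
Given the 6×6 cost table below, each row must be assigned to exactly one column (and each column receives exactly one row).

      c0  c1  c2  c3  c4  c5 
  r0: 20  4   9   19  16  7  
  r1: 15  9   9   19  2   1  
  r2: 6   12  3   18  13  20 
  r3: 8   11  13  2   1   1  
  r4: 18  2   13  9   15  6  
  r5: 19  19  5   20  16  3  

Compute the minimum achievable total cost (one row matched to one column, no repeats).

Minimum assignment cost: 24

one of 2 optimal assignments: row0→col2 (cost 9), row1→col4 (cost 2), row2→col0 (cost 6), row3→col3 (cost 2), row4→col1 (cost 2), row5→col5 (cost 3)
total = 9 + 2 + 6 + 2 + 2 + 3 = 24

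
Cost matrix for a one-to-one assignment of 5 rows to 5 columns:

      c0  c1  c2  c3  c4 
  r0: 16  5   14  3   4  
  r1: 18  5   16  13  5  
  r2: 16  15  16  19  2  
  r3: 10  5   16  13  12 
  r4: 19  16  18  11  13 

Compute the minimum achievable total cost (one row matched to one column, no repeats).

optimal assignment: row0→col3 (cost 3), row1→col1 (cost 5), row2→col4 (cost 2), row3→col0 (cost 10), row4→col2 (cost 18)
total = 3 + 5 + 2 + 10 + 18 = 38

Minimum assignment cost: 38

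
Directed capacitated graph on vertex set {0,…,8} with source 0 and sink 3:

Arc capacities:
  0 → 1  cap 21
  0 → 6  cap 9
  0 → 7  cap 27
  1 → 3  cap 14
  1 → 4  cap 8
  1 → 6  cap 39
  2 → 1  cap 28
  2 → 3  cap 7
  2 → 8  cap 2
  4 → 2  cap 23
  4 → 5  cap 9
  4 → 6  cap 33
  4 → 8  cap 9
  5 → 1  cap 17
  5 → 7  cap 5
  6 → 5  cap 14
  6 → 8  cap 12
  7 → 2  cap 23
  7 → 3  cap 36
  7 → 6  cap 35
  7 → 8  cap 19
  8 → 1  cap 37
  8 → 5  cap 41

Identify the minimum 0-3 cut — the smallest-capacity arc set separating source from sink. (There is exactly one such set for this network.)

augment #1: 0→1→3 push 14
augment #2: 0→7→3 push 27
augment #3: 0→1→4→2→3 push 7
augment #4: 0→6→5→7→3 push 5
max flow = 53; residual-reachable set from 0 gives S-side
cut edges (S→T): {(0,7), (1,3), (2,3), (5,7)} total cap 53

Min-cut arcs: {(0,7), (1,3), (2,3), (5,7)} (total capacity 53)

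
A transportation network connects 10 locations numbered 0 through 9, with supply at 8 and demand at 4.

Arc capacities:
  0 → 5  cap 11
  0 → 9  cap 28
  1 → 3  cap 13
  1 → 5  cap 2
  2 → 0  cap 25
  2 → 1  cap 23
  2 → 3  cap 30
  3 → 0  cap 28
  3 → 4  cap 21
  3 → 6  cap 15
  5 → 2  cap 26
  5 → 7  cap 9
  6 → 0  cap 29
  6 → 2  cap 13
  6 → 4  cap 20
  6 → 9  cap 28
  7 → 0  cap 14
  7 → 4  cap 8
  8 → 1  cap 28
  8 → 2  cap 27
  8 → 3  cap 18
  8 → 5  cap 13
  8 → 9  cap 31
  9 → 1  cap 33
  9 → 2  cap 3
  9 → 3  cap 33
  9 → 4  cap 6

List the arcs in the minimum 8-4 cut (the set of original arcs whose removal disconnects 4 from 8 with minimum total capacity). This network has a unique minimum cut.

augment #1: 8→3→4 push 18
augment #2: 8→9→4 push 6
augment #3: 8→1→3→4 push 3
augment #4: 8→5→7→4 push 8
augment #5: 8→1→3→6→4 push 10
augment #6: 8→2→3→6→4 push 5
max flow = 50; residual-reachable set from 8 gives S-side
cut edges (S→T): {(3,4), (3,6), (7,4), (9,4)} total cap 50

Min-cut arcs: {(3,4), (3,6), (7,4), (9,4)} (total capacity 50)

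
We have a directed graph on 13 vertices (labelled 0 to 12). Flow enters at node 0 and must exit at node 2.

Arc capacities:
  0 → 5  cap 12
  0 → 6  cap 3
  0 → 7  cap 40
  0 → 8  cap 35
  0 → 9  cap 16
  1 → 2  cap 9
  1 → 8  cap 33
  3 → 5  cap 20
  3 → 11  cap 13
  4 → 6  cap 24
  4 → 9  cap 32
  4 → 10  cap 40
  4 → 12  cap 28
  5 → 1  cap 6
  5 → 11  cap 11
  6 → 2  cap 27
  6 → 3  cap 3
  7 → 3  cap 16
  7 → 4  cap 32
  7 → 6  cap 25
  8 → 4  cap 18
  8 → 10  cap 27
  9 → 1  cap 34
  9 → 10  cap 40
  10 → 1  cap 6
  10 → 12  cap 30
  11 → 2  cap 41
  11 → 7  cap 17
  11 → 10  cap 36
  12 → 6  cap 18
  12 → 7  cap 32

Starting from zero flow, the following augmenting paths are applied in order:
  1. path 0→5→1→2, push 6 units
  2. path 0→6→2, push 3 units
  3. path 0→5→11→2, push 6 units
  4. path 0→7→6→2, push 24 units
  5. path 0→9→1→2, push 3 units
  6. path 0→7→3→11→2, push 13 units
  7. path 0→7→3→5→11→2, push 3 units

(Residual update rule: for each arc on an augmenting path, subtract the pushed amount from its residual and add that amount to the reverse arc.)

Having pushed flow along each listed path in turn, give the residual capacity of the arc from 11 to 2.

Residual capacity of (11,2): 19

after path 1 (0→5→1→2, push 6): res(11,2)=41
after path 2 (0→6→2, push 3): res(11,2)=41
after path 3 (0→5→11→2, push 6): res(11,2)=35
after path 4 (0→7→6→2, push 24): res(11,2)=35
after path 5 (0→9→1→2, push 3): res(11,2)=35
after path 6 (0→7→3→11→2, push 13): res(11,2)=22
after path 7 (0→7→3→5→11→2, push 3): res(11,2)=19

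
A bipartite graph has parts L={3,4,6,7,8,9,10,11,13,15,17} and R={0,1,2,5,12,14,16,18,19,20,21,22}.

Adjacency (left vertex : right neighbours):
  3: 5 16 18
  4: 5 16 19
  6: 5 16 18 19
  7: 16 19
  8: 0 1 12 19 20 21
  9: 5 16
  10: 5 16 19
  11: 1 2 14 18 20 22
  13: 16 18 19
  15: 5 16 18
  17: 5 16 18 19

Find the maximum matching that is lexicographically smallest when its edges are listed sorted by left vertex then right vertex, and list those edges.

|M| = 6 (so the lex-smallest maximum matching has 6 edges)
process left vertices in ascending order; for each, take the smallest-labelled available neighbour that still permits 6 edges overall, or leave it unmatched if none does
lex-smallest matching: {3-5, 4-16, 6-18, 7-19, 8-0, 11-1}

Lex-smallest maximum matching: {(3,5), (4,16), (6,18), (7,19), (8,0), (11,1)}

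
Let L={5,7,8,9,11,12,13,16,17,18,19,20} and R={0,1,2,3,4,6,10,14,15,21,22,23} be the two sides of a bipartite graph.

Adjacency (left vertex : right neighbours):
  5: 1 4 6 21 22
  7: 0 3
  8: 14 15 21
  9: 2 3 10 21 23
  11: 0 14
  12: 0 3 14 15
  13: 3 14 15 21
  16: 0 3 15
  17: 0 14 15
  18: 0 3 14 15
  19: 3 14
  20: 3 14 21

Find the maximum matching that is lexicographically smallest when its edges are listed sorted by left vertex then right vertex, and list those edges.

|M| = 7 (so the lex-smallest maximum matching has 7 edges)
process left vertices in ascending order; for each, take the smallest-labelled available neighbour that still permits 7 edges overall, or leave it unmatched if none does
lex-smallest matching: {5-1, 7-0, 8-14, 9-2, 12-3, 13-15, 20-21}

Lex-smallest maximum matching: {(5,1), (7,0), (8,14), (9,2), (12,3), (13,15), (20,21)}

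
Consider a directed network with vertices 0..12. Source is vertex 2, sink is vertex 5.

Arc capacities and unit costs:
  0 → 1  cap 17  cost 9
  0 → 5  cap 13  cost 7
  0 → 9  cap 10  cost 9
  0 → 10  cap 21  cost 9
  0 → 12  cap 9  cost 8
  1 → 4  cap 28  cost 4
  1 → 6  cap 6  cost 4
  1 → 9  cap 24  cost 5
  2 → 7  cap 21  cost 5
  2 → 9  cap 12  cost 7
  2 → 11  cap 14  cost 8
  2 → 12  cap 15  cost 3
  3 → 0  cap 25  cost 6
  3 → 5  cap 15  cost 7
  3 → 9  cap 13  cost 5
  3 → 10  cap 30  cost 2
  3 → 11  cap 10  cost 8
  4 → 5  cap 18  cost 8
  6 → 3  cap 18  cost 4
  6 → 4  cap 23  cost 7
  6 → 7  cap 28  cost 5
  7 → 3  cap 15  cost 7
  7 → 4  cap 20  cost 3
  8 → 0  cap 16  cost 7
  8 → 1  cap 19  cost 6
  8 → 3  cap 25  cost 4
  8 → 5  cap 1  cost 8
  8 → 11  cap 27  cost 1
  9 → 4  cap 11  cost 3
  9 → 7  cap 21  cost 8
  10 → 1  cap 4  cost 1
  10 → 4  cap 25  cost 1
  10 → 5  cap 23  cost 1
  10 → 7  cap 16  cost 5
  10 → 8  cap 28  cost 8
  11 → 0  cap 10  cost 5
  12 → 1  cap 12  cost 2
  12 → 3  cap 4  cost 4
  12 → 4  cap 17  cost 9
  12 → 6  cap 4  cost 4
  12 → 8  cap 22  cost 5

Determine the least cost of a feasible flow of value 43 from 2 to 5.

shortest-cost path #1: 2→12→3→10→5 push 4 @ unit cost 10 (adds 40)
shortest-cost path #2: 2→12→6→3→10→5 push 4 @ unit cost 14 (adds 56)
shortest-cost path #3: 2→7→3→10→5 push 15 @ unit cost 15 (adds 225)
shortest-cost path #4: 2→7→4→5 push 6 @ unit cost 16 (adds 96)
shortest-cost path #5: 2→12→8→5 push 1 @ unit cost 16 (adds 16)
shortest-cost path #6: 2→12→8→3→7→4→5 push 6 @ unit cost 16 (adds 96)
shortest-cost path #7: 2→9→4→5 push 6 @ unit cost 18 (adds 108)
shortest-cost path #8: 2→11→0→5 push 1 @ unit cost 20 (adds 20)
total cost = 657

Minimum cost for 43 units: 657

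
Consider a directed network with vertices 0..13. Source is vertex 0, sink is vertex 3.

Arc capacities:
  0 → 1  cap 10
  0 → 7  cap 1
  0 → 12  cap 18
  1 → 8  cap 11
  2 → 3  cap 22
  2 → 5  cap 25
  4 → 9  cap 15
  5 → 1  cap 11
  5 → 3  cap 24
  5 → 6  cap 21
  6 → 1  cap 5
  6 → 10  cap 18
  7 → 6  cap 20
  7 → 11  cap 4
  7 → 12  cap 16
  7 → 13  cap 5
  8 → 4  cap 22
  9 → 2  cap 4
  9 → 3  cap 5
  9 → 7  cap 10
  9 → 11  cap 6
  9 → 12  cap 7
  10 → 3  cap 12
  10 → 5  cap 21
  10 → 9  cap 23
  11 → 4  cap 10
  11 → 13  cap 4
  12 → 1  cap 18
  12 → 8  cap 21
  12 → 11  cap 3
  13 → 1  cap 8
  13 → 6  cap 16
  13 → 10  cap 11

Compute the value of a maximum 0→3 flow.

Maximum flow value: 19

augment #1: 0→7→6→10→3 bottleneck 1, total now 1
augment #2: 0→1→8→4→9→3 bottleneck 5, total now 6
augment #3: 0→12→11→13→10→3 bottleneck 3, total now 9
augment #4: 0→1→8→4→9→2→3 bottleneck 4, total now 13
augment #5: 0→1→8→4→9→7→6→10→3 bottleneck 1, total now 14
augment #6: 0→12→8→4→9→7→6→10→3 bottleneck 5, total now 19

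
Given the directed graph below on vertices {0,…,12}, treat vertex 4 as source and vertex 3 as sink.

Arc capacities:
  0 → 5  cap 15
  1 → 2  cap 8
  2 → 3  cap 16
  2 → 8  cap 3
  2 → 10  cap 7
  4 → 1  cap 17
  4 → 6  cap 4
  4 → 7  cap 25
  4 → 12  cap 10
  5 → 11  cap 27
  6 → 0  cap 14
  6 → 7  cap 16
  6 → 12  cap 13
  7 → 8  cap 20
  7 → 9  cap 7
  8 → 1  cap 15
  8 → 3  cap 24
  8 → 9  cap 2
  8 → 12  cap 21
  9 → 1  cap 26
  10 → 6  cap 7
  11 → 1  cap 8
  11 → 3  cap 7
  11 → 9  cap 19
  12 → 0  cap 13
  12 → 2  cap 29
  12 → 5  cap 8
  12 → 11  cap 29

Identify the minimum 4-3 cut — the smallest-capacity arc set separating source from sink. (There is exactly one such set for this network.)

augment #1: 4→1→2→3 push 8
augment #2: 4→7→8→3 push 20
augment #3: 4→12→2→3 push 8
augment #4: 4→12→11→3 push 2
augment #5: 4→6→12→11→3 push 4
max flow = 42; residual-reachable set from 4 gives S-side
cut edges (S→T): {(1,2), (4,6), (4,12), (7,8)} total cap 42

Min-cut arcs: {(1,2), (4,6), (4,12), (7,8)} (total capacity 42)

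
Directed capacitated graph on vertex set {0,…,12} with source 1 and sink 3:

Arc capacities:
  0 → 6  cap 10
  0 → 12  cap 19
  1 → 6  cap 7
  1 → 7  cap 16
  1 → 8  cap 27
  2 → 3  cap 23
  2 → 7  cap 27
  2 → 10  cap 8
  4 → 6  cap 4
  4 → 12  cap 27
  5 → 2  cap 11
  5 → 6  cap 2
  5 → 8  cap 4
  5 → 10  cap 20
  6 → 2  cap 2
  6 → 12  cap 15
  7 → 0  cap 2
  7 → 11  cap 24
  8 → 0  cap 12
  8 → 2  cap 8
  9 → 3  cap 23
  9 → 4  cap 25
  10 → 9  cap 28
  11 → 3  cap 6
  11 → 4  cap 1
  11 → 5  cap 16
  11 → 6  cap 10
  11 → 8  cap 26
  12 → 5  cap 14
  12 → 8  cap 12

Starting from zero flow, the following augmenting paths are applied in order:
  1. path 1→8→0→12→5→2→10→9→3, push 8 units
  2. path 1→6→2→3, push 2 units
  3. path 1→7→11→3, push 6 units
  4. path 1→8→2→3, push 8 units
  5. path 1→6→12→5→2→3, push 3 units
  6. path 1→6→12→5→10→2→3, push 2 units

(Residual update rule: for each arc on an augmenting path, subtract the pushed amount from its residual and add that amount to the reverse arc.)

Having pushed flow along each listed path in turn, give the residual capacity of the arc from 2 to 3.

after path 1 (1→8→0→12→5→2→10→9→3, push 8): res(2,3)=23
after path 2 (1→6→2→3, push 2): res(2,3)=21
after path 3 (1→7→11→3, push 6): res(2,3)=21
after path 4 (1→8→2→3, push 8): res(2,3)=13
after path 5 (1→6→12→5→2→3, push 3): res(2,3)=10
after path 6 (1→6→12→5→10→2→3, push 2): res(2,3)=8

Residual capacity of (2,3): 8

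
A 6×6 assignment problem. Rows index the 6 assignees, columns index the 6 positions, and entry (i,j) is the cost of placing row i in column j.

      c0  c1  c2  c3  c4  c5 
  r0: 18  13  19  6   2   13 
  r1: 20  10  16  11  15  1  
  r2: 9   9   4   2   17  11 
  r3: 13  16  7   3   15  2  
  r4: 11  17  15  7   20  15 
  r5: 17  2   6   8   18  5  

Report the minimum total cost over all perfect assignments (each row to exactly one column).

optimal assignment: row0→col4 (cost 2), row1→col5 (cost 1), row2→col2 (cost 4), row3→col3 (cost 3), row4→col0 (cost 11), row5→col1 (cost 2)
total = 2 + 1 + 4 + 3 + 11 + 2 = 23

Minimum assignment cost: 23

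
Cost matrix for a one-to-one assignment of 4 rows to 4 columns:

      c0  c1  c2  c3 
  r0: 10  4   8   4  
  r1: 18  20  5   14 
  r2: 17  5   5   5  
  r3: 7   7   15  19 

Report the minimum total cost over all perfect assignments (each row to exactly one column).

one of 2 optimal assignments: row0→col1 (cost 4), row1→col2 (cost 5), row2→col3 (cost 5), row3→col0 (cost 7)
total = 4 + 5 + 5 + 7 = 21

Minimum assignment cost: 21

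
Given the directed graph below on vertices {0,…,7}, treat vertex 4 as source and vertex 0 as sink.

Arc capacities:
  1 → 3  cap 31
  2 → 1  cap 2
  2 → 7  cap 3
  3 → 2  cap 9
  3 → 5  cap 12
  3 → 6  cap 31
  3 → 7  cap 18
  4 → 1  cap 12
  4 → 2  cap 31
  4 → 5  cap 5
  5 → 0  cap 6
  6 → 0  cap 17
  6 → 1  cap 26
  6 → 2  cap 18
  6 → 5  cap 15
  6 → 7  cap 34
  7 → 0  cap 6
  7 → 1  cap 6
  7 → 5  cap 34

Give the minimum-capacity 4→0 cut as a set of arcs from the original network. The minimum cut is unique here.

augment #1: 4→5→0 push 5
augment #2: 4→2→7→0 push 3
augment #3: 4→1→3→5→0 push 1
augment #4: 4→1→3→6→0 push 11
augment #5: 4→2→1→3→6→0 push 2
max flow = 22; residual-reachable set from 4 gives S-side
cut edges (S→T): {(2,1), (2,7), (4,1), (4,5)} total cap 22

Min-cut arcs: {(2,1), (2,7), (4,1), (4,5)} (total capacity 22)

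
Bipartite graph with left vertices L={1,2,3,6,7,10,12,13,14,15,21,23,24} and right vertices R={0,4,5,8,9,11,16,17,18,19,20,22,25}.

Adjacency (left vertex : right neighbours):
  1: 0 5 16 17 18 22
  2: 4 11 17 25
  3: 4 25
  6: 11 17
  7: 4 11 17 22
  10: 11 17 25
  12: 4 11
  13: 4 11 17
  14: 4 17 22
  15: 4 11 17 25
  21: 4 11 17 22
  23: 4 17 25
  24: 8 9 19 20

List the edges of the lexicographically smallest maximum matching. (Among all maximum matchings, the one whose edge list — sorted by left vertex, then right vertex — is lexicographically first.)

|M| = 7 (so the lex-smallest maximum matching has 7 edges)
process left vertices in ascending order; for each, take the smallest-labelled available neighbour that still permits 7 edges overall, or leave it unmatched if none does
lex-smallest matching: {1-0, 2-4, 3-25, 6-11, 7-17, 14-22, 24-8}

Lex-smallest maximum matching: {(1,0), (2,4), (3,25), (6,11), (7,17), (14,22), (24,8)}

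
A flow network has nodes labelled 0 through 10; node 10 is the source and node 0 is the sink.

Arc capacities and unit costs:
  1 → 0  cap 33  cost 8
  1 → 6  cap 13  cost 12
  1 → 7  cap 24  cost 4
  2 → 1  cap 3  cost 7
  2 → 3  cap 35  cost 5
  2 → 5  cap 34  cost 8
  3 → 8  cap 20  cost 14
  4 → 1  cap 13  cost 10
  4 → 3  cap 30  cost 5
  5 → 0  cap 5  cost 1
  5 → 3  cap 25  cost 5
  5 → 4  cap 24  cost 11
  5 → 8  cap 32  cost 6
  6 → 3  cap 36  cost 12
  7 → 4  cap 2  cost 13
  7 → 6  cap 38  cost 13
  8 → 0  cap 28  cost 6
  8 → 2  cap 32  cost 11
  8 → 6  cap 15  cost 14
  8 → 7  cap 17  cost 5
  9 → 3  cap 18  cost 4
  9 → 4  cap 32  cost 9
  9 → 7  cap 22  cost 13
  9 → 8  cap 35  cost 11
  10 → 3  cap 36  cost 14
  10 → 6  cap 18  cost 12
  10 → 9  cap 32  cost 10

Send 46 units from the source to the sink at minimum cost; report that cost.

Minimum cost for 46 units: 1540

shortest-cost path #1: 10→9→8→0 push 28 @ unit cost 27 (adds 756)
shortest-cost path #2: 10→9→4→1→0 push 4 @ unit cost 37 (adds 148)
shortest-cost path #3: 10→3→8→9→4→1→0 push 9 @ unit cost 44 (adds 396)
shortest-cost path #4: 10→3→8→2→5→0 push 5 @ unit cost 48 (adds 240)
total cost = 1540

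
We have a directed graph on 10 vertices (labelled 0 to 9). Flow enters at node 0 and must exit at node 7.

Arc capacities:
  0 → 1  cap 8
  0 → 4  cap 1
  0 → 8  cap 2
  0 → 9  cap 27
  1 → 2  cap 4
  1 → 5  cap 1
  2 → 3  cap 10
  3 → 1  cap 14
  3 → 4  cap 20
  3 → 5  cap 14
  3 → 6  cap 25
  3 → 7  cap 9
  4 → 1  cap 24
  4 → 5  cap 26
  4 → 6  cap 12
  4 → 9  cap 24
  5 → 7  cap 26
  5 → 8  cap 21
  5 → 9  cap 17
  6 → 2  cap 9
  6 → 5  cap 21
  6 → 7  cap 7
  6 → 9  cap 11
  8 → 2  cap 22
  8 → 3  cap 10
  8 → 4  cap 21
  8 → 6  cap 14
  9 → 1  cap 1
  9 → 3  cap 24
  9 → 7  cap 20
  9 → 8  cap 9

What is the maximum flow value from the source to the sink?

augment #1: 0→9→7 bottleneck 20, total now 20
augment #2: 0→1→5→7 bottleneck 1, total now 21
augment #3: 0→4→5→7 bottleneck 1, total now 22
augment #4: 0→8→3→7 bottleneck 2, total now 24
augment #5: 0→9→3→7 bottleneck 7, total now 31
augment #6: 0→1→2→3→5→7 bottleneck 4, total now 35

Maximum flow value: 35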